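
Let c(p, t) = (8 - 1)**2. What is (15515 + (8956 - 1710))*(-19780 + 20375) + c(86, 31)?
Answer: 13542844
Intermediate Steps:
c(p, t) = 49 (c(p, t) = 7**2 = 49)
(15515 + (8956 - 1710))*(-19780 + 20375) + c(86, 31) = (15515 + (8956 - 1710))*(-19780 + 20375) + 49 = (15515 + 7246)*595 + 49 = 22761*595 + 49 = 13542795 + 49 = 13542844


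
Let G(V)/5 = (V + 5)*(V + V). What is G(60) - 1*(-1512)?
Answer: 40512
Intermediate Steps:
G(V) = 10*V*(5 + V) (G(V) = 5*((V + 5)*(V + V)) = 5*((5 + V)*(2*V)) = 5*(2*V*(5 + V)) = 10*V*(5 + V))
G(60) - 1*(-1512) = 10*60*(5 + 60) - 1*(-1512) = 10*60*65 + 1512 = 39000 + 1512 = 40512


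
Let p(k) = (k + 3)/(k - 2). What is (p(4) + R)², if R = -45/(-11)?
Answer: 27889/484 ≈ 57.622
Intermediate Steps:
R = 45/11 (R = -45*(-1/11) = 45/11 ≈ 4.0909)
p(k) = (3 + k)/(-2 + k)
(p(4) + R)² = ((3 + 4)/(-2 + 4) + 45/11)² = (7/2 + 45/11)² = (167/22)² = 27889/484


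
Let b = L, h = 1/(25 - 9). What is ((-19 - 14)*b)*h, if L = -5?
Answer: 165/16 ≈ 10.313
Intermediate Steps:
h = 1/16 ≈ 0.062500
b = -5
((-19 - 14)*b)*h = ((-19 - 14)*(-5))*(1/16) = -33*(-5)*(1/16) = 165*(1/16) = 165/16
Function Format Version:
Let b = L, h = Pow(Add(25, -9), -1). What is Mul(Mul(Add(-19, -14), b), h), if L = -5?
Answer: Rational(165, 16) ≈ 10.313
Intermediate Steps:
h = Rational(1, 16) (h = Pow(16, -1) = Rational(1, 16) ≈ 0.062500)
b = -5
Mul(Mul(Add(-19, -14), b), h) = Mul(Mul(Add(-19, -14), -5), Rational(1, 16)) = Mul(Mul(-33, -5), Rational(1, 16)) = Mul(165, Rational(1, 16)) = Rational(165, 16)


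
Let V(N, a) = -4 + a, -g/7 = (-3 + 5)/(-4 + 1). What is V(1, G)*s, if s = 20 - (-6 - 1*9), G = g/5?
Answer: -322/3 ≈ -107.33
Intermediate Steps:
g = 14/3 (g = -7*(-3 + 5)/(-4 + 1) = -14/(-3) = -14*(-1)/3 = -7*(-⅔) = 14/3 ≈ 4.6667)
G = 14/15 (G = (14/3)/5 = (14/3)*(⅕) = 14/15 ≈ 0.93333)
s = 35 (s = 20 - (-6 - 9) = 20 - 1*(-15) = 20 + 15 = 35)
V(1, G)*s = (-4 + 14/15)*35 = -46/15*35 = -322/3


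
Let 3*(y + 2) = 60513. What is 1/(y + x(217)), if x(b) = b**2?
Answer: 1/67258 ≈ 1.4868e-5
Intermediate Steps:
y = 20169 (y = -2 + (1/3)*60513 = -2 + 20171 = 20169)
1/(y + x(217)) = 1/(20169 + 217**2) = 1/(20169 + 47089) = 1/67258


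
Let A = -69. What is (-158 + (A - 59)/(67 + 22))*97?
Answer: -1376430/89 ≈ -15466.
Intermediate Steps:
(-158 + (A - 59)/(67 + 22))*97 = (-158 + (-69 - 59)/(67 + 22))*97 = (-158 - 128/89)*97 = -14190/89*97 = -1376430/89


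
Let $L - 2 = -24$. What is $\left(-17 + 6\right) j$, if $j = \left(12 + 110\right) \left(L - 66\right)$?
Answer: $118096$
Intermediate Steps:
$L = -22$ ($L = 2 - 24 = -22$)
$j = -10736$ ($j = \left(12 + 110\right) \left(-22 - 66\right) = 122 \left(-88\right) = -10736$)
$\left(-17 + 6\right) j = \left(-17 + 6\right) \left(-10736\right) = \left(-11\right) \left(-10736\right) = 118096$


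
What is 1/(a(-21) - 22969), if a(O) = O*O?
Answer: -1/22528 ≈ -4.4389e-5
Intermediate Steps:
a(O) = O²
1/(a(-21) - 22969) = 1/((-21)² - 22969) = 1/(441 - 22969) = 1/(-22528) = -1/22528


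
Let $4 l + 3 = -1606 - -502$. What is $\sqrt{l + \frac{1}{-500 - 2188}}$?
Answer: $\frac{i \sqrt{31244010}}{336} \approx 16.636 i$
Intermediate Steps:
$l = - \frac{1107}{4}$ ($l = - \frac{3}{4} + \frac{-1606 - -502}{4} = - \frac{3}{4} + \frac{-1606 + 502}{4} = - \frac{3}{4} + \frac{1}{4} \left(-1104\right) = - \frac{3}{4} - 276 = - \frac{1107}{4} \approx -276.75$)
$\sqrt{l + \frac{1}{-500 - 2188}} = \sqrt{- \frac{1107}{4} + \frac{1}{-500 - 2188}} = \sqrt{- \frac{1107}{4} + \frac{1}{-2688}} = \sqrt{- \frac{1107}{4} - \frac{1}{2688}} = \sqrt{- \frac{743905}{2688}} = \frac{i \sqrt{31244010}}{336}$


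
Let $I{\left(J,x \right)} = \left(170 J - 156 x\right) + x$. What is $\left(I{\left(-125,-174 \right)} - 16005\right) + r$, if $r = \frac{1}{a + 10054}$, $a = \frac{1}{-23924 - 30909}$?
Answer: $- \frac{5670027684752}{551290981} \approx -10285.0$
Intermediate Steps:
$I{\left(J,x \right)} = - 155 x + 170 J$ ($I{\left(J,x \right)} = \left(- 156 x + 170 J\right) + x = - 155 x + 170 J$)
$a = - \frac{1}{54833}$ ($a = \frac{1}{-54833} = - \frac{1}{54833} \approx -1.8237 \cdot 10^{-5}$)
$r = \frac{54833}{551290981}$ ($r = \frac{1}{- \frac{1}{54833} + 10054} = \frac{1}{\frac{551290981}{54833}} = \frac{54833}{551290981} \approx 9.9463 \cdot 10^{-5}$)
$\left(I{\left(-125,-174 \right)} - 16005\right) + r = \left(\left(\left(-155\right) \left(-174\right) + 170 \left(-125\right)\right) - 16005\right) + \frac{54833}{551290981} = \left(\left(26970 - 21250\right) - 16005\right) + \frac{54833}{551290981} = \left(5720 - 16005\right) + \frac{54833}{551290981} = -10285 + \frac{54833}{551290981} = - \frac{5670027684752}{551290981}$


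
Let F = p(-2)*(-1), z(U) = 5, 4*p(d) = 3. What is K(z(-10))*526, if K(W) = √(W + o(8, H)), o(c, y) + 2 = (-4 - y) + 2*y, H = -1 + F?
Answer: 263*I*√11 ≈ 872.27*I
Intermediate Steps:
p(d) = ¾ (p(d) = (¼)*3 = ¾)
F = -¾ (F = (¾)*(-1) = -¾ ≈ -0.75000)
H = -7/4 (H = -1 - ¾ = -7/4 ≈ -1.7500)
o(c, y) = -6 + y (o(c, y) = -2 + ((-4 - y) + 2*y) = -2 + (-4 + y) = -6 + y)
K(W) = √(-31/4 + W) (K(W) = √(W + (-6 - 7/4)) = √(W - 31/4) = √(-31/4 + W))
K(z(-10))*526 = (√(-31 + 4*5)/2)*526 = (√(-31 + 20)/2)*526 = (√(-11)/2)*526 = ((I*√11)/2)*526 = (I*√11/2)*526 = 263*I*√11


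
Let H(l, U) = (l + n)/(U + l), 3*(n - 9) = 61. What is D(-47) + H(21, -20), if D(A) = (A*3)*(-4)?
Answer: 1843/3 ≈ 614.33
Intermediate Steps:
n = 88/3 (n = 9 + (1/3)*61 = 9 + 61/3 = 88/3 ≈ 29.333)
D(A) = -12*A (D(A) = (3*A)*(-4) = -12*A)
H(l, U) = (88/3 + l)/(U + l) (H(l, U) = (l + 88/3)/(U + l) = (88/3 + l)/(U + l))
D(-47) + H(21, -20) = -12*(-47) + (88/3 + 21)/(-20 + 21) = 564 + (151/3)/1 = 564 + 1*(151/3) = 564 + 151/3 = 1843/3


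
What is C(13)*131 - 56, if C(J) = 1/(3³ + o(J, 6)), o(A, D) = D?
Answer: -1717/33 ≈ -52.030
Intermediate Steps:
C(J) = 1/33 (C(J) = 1/(3³ + 6) = 1/(27 + 6) = 1/33)
C(13)*131 - 56 = (1/33)*131 - 56 = 131/33 - 56 = -1717/33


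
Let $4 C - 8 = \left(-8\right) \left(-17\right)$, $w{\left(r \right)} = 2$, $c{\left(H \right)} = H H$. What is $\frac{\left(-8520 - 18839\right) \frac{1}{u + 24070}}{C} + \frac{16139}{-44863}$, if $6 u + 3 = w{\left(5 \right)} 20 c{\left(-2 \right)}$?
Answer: $- \frac{15227376035}{38916947706} \approx -0.39128$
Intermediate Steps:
$c{\left(H \right)} = H^{2}$
$u = \frac{157}{6}$ ($u = - \frac{1}{2} + \frac{2 \cdot 20 \left(-2\right)^{2}}{6} = - \frac{1}{2} + \frac{40 \cdot 4}{6} = - \frac{1}{2} + \frac{1}{6} \cdot 160 = - \frac{1}{2} + \frac{80}{3} = \frac{157}{6} \approx 26.167$)
$C = 36$ ($C = 2 + \frac{\left(-8\right) \left(-17\right)}{4} = 2 + \frac{1}{4} \cdot 136 = 2 + 34 = 36$)
$\frac{\left(-8520 - 18839\right) \frac{1}{u + 24070}}{C} + \frac{16139}{-44863} = \frac{\left(-8520 - 18839\right) \frac{1}{\frac{157}{6} + 24070}}{36} + \frac{16139}{-44863} = - \frac{27359}{\frac{144577}{6}} \cdot \frac{1}{36} + 16139 \left(- \frac{1}{44863}\right) = \left(-27359\right) \frac{6}{144577} \cdot \frac{1}{36} - \frac{16139}{44863} = \left(- \frac{164154}{144577}\right) \frac{1}{36} - \frac{16139}{44863} = - \frac{27359}{867462} - \frac{16139}{44863} = - \frac{15227376035}{38916947706}$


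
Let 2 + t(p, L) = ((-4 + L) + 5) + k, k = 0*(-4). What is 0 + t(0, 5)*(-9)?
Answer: -36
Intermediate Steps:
k = 0
t(p, L) = -1 + L (t(p, L) = -2 + (((-4 + L) + 5) + 0) = -2 + ((1 + L) + 0) = -2 + (1 + L) = -1 + L)
0 + t(0, 5)*(-9) = 0 + (-1 + 5)*(-9) = 0 + 4*(-9) = 0 - 36 = -36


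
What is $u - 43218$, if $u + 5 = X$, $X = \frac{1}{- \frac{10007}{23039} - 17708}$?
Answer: $- \frac{17634319210076}{407984619} \approx -43223.0$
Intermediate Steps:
$X = - \frac{23039}{407984619}$ ($X = \frac{1}{\left(-10007\right) \frac{1}{23039} - 17708} = \frac{1}{- \frac{10007}{23039} - 17708} = \frac{1}{- \frac{407984619}{23039}} = - \frac{23039}{407984619} \approx -5.647 \cdot 10^{-5}$)
$u = - \frac{2039946134}{407984619}$ ($u = -5 - \frac{23039}{407984619} = - \frac{2039946134}{407984619} \approx -5.0001$)
$u - 43218 = - \frac{2039946134}{407984619} - 43218 = - \frac{17634319210076}{407984619}$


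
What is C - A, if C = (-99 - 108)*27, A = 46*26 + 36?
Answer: -6821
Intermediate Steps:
A = 1232 (A = 1196 + 36 = 1232)
C = -5589 (C = -207*27 = -5589)
C - A = -5589 - 1*1232 = -5589 - 1232 = -6821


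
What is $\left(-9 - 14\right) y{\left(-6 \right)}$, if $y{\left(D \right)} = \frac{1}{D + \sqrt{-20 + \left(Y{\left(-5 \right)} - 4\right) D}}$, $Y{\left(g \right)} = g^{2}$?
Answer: $\frac{69}{91} + \frac{23 i \sqrt{146}}{182} \approx 0.75824 + 1.527 i$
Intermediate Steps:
$y{\left(D \right)} = \frac{1}{D + \sqrt{-20 + 21 D}}$ ($y{\left(D \right)} = \frac{1}{D + \sqrt{-20 + \left(\left(-5\right)^{2} - 4\right) D}} = \frac{1}{D + \sqrt{-20 + \left(25 - 4\right) D}} = \frac{1}{D + \sqrt{-20 + 21 D}}$)
$\left(-9 - 14\right) y{\left(-6 \right)} = \frac{-9 - 14}{-6 + \sqrt{-20 + 21 \left(-6\right)}} = - \frac{23}{-6 + \sqrt{-20 - 126}} = - \frac{23}{-6 + \sqrt{-146}} = - \frac{23}{-6 + i \sqrt{146}}$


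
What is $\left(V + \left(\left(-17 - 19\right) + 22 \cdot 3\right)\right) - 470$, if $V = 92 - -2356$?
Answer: $2008$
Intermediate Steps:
$V = 2448$ ($V = 92 + 2356 = 2448$)
$\left(V + \left(\left(-17 - 19\right) + 22 \cdot 3\right)\right) - 470 = \left(2448 + \left(\left(-17 - 19\right) + 22 \cdot 3\right)\right) - 470 = \left(2448 + \left(\left(-17 - 19\right) + 66\right)\right) - 470 = \left(2448 + \left(-36 + 66\right)\right) - 470 = \left(2448 + 30\right) - 470 = 2478 - 470 = 2008$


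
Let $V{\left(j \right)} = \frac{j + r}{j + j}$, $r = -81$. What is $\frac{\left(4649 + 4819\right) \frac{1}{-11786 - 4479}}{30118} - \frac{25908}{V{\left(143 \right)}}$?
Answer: $- \frac{907444613018694}{7592973685} \approx -1.1951 \cdot 10^{5}$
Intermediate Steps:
$V{\left(j \right)} = \frac{-81 + j}{2 j}$ ($V{\left(j \right)} = \frac{j - 81}{j + j} = \frac{-81 + j}{2 j}$)
$\frac{\left(4649 + 4819\right) \frac{1}{-11786 - 4479}}{30118} - \frac{25908}{V{\left(143 \right)}} = \frac{\left(4649 + 4819\right) \frac{1}{-11786 - 4479}}{30118} - \frac{25908}{\frac{1}{2} \cdot \frac{1}{143} \left(-81 + 143\right)} = \frac{9468}{-16265} \cdot \frac{1}{30118} - \frac{25908}{\frac{1}{2} \cdot \frac{1}{143} \cdot 62} = 9468 \left(- \frac{1}{16265}\right) \frac{1}{30118} - \frac{25908}{\frac{31}{143}} = \left(- \frac{9468}{16265}\right) \frac{1}{30118} - \frac{3704844}{31} = - \frac{4734}{244934635} - \frac{3704844}{31} = - \frac{907444613018694}{7592973685}$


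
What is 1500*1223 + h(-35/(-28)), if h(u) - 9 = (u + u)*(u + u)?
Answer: 7338061/4 ≈ 1.8345e+6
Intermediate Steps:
h(u) = 9 + 4*u² (h(u) = 9 + (u + u)*(u + u) = 9 + (2*u)*(2*u) = 9 + 4*u²)
1500*1223 + h(-35/(-28)) = 1500*1223 + (9 + 4*(-35/(-28))²) = 1834500 + (9 + 4*(-35*(-1/28))²) = 1834500 + (9 + 4*(5/4)²) = 1834500 + (9 + 4*(25/16)) = 1834500 + (9 + 25/4) = 1834500 + 61/4 = 7338061/4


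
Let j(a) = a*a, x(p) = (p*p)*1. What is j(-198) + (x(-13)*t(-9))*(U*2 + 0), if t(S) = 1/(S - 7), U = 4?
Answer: 78239/2 ≈ 39120.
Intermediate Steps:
x(p) = p² (x(p) = p²*1 = p²)
j(a) = a²
t(S) = 1/(-7 + S)
j(-198) + (x(-13)*t(-9))*(U*2 + 0) = (-198)² + ((-13)²/(-7 - 9))*(4*2 + 0) = 39204 + (169/(-16))*(8 + 0) = 39204 + (169*(-1/16))*8 = 39204 - 169/16*8 = 39204 - 169/2 = 78239/2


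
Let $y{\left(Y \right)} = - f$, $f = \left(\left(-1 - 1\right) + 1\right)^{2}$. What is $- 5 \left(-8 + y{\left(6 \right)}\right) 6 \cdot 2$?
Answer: $540$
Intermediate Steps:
$f = 1$ ($f = \left(\left(-1 - 1\right) + 1\right)^{2} = \left(-2 + 1\right)^{2} = \left(-1\right)^{2} = 1$)
$y{\left(Y \right)} = -1$ ($y{\left(Y \right)} = \left(-1\right) 1 = -1$)
$- 5 \left(-8 + y{\left(6 \right)}\right) 6 \cdot 2 = - 5 \left(-8 - 1\right) 6 \cdot 2 = \left(-5\right) \left(-9\right) 12 = 45 \cdot 12 = 540$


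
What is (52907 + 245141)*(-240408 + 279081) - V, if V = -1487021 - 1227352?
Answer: 11529124677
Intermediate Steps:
V = -2714373
(52907 + 245141)*(-240408 + 279081) - V = (52907 + 245141)*(-240408 + 279081) - 1*(-2714373) = 298048*38673 + 2714373 = 11526410304 + 2714373 = 11529124677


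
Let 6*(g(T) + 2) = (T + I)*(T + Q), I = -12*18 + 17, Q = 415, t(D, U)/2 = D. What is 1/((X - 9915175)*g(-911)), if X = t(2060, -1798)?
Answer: -1/909418584690 ≈ -1.0996e-12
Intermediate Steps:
t(D, U) = 2*D
X = 4120 (X = 2*2060 = 4120)
I = -199 (I = -216 + 17 = -199)
g(T) = -2 + (-199 + T)*(415 + T)/6 (g(T) = -2 + ((T - 199)*(T + 415))/6 = -2 + ((-199 + T)*(415 + T))/6 = -2 + (-199 + T)*(415 + T)/6)
1/((X - 9915175)*g(-911)) = 1/((4120 - 9915175)*(-82597/6 + 36*(-911) + (⅙)*(-911)²)) = 1/((-9911055)*(-82597/6 - 32796 + (⅙)*829921)) = -1/(9911055*(-82597/6 - 32796 + 829921/6)) = -1/9911055/91758 = -1/9911055*1/91758 = -1/909418584690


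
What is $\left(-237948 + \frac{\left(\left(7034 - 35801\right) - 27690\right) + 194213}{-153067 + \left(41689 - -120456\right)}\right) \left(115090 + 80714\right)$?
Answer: $- \frac{70487944971192}{1513} \approx -4.6588 \cdot 10^{10}$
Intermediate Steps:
$\left(-237948 + \frac{\left(\left(7034 - 35801\right) - 27690\right) + 194213}{-153067 + \left(41689 - -120456\right)}\right) \left(115090 + 80714\right) = \left(-237948 + \frac{\left(-28767 - 27690\right) + 194213}{-153067 + \left(41689 + 120456\right)}\right) 195804 = \left(-237948 + \frac{-56457 + 194213}{-153067 + 162145}\right) 195804 = \left(-237948 + \frac{137756}{9078}\right) 195804 = \left(-237948 + 137756 \cdot \frac{1}{9078}\right) 195804 = \left(-237948 + \frac{68878}{4539}\right) 195804 = \left(- \frac{1079977094}{4539}\right) 195804 = - \frac{70487944971192}{1513}$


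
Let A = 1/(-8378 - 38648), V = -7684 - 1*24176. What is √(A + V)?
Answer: I*√70456627424386/47026 ≈ 178.49*I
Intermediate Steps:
V = -31860 (V = -7684 - 24176 = -31860)
A = -1/47026 (A = 1/(-47026) = -1/47026 ≈ -2.1265e-5)
√(A + V) = √(-1/47026 - 31860) = √(-1498248361/47026) = I*√70456627424386/47026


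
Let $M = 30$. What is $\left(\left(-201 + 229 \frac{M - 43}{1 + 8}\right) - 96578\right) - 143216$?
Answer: $- \frac{2162932}{9} \approx -2.4033 \cdot 10^{5}$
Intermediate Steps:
$\left(\left(-201 + 229 \frac{M - 43}{1 + 8}\right) - 96578\right) - 143216 = \left(\left(-201 + 229 \frac{30 - 43}{1 + 8}\right) - 96578\right) - 143216 = \left(\left(-201 + 229 \left(- \frac{13}{9}\right)\right) - 96578\right) - 143216 = \left(\left(-201 - \frac{2977}{9}\right) - 96578\right) - 143216 = \left(- \frac{4786}{9} - 96578\right) - 143216 = - \frac{873988}{9} - 143216 = - \frac{2162932}{9}$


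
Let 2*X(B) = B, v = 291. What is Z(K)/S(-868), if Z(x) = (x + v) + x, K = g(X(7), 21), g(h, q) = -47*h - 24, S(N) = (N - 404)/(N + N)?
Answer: -18662/159 ≈ -117.37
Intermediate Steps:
X(B) = B/2
S(N) = (-404 + N)/(2*N) (S(N) = (-404 + N)/((2*N)) = (-404 + N)*(1/(2*N)) = (-404 + N)/(2*N))
g(h, q) = -24 - 47*h
K = -377/2 (K = -24 - 47*7/2 = -24 - 329/2 = -377/2 ≈ -188.50)
Z(x) = 291 + 2*x (Z(x) = (x + 291) + x = (291 + x) + x = 291 + 2*x)
Z(K)/S(-868) = (291 + 2*(-377/2))/(((1/2)*(-404 - 868)/(-868))) = (291 - 377)/(((1/2)*(-1/868)*(-1272))) = -86/159/217 = -86*217/159 = -18662/159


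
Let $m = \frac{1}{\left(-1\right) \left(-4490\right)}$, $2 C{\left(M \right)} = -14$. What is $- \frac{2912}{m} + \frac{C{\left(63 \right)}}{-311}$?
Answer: $- \frac{4066287673}{311} \approx -1.3075 \cdot 10^{7}$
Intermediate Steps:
$C{\left(M \right)} = -7$ ($C{\left(M \right)} = \frac{1}{2} \left(-14\right) = -7$)
$m = \frac{1}{4490} \approx 0.00022272$
$- \frac{2912}{m} + \frac{C{\left(63 \right)}}{-311} = - 2912 \frac{1}{\frac{1}{4490}} - \frac{7}{-311} = \left(-2912\right) 4490 - - \frac{7}{311} = -13074880 + \frac{7}{311} = - \frac{4066287673}{311}$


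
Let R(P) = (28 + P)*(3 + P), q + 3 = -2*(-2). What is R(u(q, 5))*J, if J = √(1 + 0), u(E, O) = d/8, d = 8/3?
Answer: 850/9 ≈ 94.444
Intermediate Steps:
d = 8/3 (d = 8*(⅓) = 8/3 ≈ 2.6667)
q = 1 (q = -3 - 2*(-2) = -3 + 4 = 1)
u(E, O) = ⅓ (u(E, O) = (8/3)/8 = (8/3)*(⅛) = ⅓)
R(P) = (3 + P)*(28 + P)
J = 1 (J = √1 = 1)
R(u(q, 5))*J = (84 + (⅓)² + 31*(⅓))*1 = (84 + ⅑ + 31/3)*1 = (850/9)*1 = 850/9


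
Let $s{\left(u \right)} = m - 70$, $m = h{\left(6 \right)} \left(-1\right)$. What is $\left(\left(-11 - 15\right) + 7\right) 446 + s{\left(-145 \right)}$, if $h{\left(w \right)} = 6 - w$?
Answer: $-8544$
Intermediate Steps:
$m = 0$ ($m = \left(6 - 6\right) \left(-1\right) = 0 \left(-1\right) = 0$)
$s{\left(u \right)} = -70$ ($s{\left(u \right)} = 0 - 70 = -70$)
$\left(\left(-11 - 15\right) + 7\right) 446 + s{\left(-145 \right)} = \left(\left(-11 - 15\right) + 7\right) 446 - 70 = \left(-26 + 7\right) 446 - 70 = \left(-19\right) 446 - 70 = -8474 - 70 = -8544$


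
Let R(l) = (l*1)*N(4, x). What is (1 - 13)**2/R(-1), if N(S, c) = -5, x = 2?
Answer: 144/5 ≈ 28.800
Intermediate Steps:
R(l) = -5*l (R(l) = (l*1)*(-5) = l*(-5) = -5*l)
(1 - 13)**2/R(-1) = (1 - 13)**2/((-5*(-1))) = (-12)**2/5 = 144*(1/5) = 144/5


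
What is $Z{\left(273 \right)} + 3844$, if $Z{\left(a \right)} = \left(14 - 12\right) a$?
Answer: $4390$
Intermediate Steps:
$Z{\left(a \right)} = 2 a$
$Z{\left(273 \right)} + 3844 = 2 \cdot 273 + 3844 = 546 + 3844 = 4390$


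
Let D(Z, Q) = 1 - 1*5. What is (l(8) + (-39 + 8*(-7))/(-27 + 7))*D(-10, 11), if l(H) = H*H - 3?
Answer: -263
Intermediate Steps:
l(H) = -3 + H**2 (l(H) = H**2 - 3 = -3 + H**2)
D(Z, Q) = -4 (D(Z, Q) = 1 - 5 = -4)
(l(8) + (-39 + 8*(-7))/(-27 + 7))*D(-10, 11) = ((-3 + 8**2) + (-39 + 8*(-7))/(-27 + 7))*(-4) = ((-3 + 64) + (-39 - 56)/(-20))*(-4) = (61 - 95*(-1/20))*(-4) = (61 + 19/4)*(-4) = (263/4)*(-4) = -263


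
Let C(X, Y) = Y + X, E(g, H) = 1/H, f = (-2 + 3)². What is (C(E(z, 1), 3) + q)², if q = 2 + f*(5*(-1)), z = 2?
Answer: 1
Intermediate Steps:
f = 1 (f = 1² = 1)
C(X, Y) = X + Y
q = -3 (q = 2 + 1*(5*(-1)) = 2 + 1*(-5) = 2 - 5 = -3)
(C(E(z, 1), 3) + q)² = ((1/1 + 3) - 3)² = ((1 + 3) - 3)² = (4 - 3)² = 1² = 1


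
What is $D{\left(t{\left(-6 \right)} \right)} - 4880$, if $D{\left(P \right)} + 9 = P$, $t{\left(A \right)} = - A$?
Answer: $-4883$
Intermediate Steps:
$D{\left(P \right)} = -9 + P$
$D{\left(t{\left(-6 \right)} \right)} - 4880 = \left(-9 - -6\right) - 4880 = \left(-9 + 6\right) - 4880 = -3 - 4880 = -4883$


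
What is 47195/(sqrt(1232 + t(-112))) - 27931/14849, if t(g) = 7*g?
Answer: -901/479 + 47195*sqrt(7)/56 ≈ 2227.9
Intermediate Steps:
47195/(sqrt(1232 + t(-112))) - 27931/14849 = 47195/(sqrt(1232 + 7*(-112))) - 27931/14849 = 47195/(sqrt(1232 - 784)) - 27931*1/14849 = 47195/(sqrt(448)) - 901/479 = 47195/((8*sqrt(7))) - 901/479 = 47195*(sqrt(7)/56) - 901/479 = 47195*sqrt(7)/56 - 901/479 = -901/479 + 47195*sqrt(7)/56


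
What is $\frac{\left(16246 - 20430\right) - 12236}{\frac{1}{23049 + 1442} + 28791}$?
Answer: $- \frac{201071110}{352560191} \approx -0.57032$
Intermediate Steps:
$\frac{\left(16246 - 20430\right) - 12236}{\frac{1}{23049 + 1442} + 28791} = \frac{\left(16246 - 20430\right) - 12236}{\frac{1}{24491} + 28791} = \frac{-4184 - 12236}{\frac{1}{24491} + 28791} = - \frac{16420}{\frac{705120382}{24491}} = \left(-16420\right) \frac{24491}{705120382} = - \frac{201071110}{352560191}$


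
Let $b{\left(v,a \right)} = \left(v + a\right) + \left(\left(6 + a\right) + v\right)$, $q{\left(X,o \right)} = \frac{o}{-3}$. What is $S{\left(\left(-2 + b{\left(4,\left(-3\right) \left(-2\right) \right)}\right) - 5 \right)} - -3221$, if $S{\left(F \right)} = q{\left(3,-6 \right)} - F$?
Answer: $3204$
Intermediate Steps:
$q{\left(X,o \right)} = - \frac{o}{3}$ ($q{\left(X,o \right)} = o \left(- \frac{1}{3}\right) = - \frac{o}{3}$)
$b{\left(v,a \right)} = 6 + 2 a + 2 v$ ($b{\left(v,a \right)} = \left(a + v\right) + \left(6 + a + v\right) = 6 + 2 a + 2 v$)
$S{\left(F \right)} = 2 - F$ ($S{\left(F \right)} = \left(- \frac{1}{3}\right) \left(-6\right) - F = 2 - F$)
$S{\left(\left(-2 + b{\left(4,\left(-3\right) \left(-2\right) \right)}\right) - 5 \right)} - -3221 = \left(2 - \left(\left(-2 + \left(6 + 2 \left(\left(-3\right) \left(-2\right)\right) + 2 \cdot 4\right)\right) - 5\right)\right) - -3221 = \left(2 - \left(\left(-2 + \left(6 + 2 \cdot 6 + 8\right)\right) - 5\right)\right) + 3221 = \left(2 - \left(\left(-2 + \left(6 + 12 + 8\right)\right) - 5\right)\right) + 3221 = \left(2 - \left(\left(-2 + 26\right) - 5\right)\right) + 3221 = \left(2 - \left(24 - 5\right)\right) + 3221 = \left(2 - 19\right) + 3221 = -17 + 3221 = 3204$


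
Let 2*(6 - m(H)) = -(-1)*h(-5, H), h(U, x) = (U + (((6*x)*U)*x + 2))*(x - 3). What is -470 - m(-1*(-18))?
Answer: -146797/2 ≈ -73399.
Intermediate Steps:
h(U, x) = (-3 + x)*(2 + U + 6*U*x²) (h(U, x) = (U + ((6*U*x)*x + 2))*(-3 + x) = (U + (6*U*x² + 2))*(-3 + x) = (U + (2 + 6*U*x²))*(-3 + x) = (2 + U + 6*U*x²)*(-3 + x) = (-3 + x)*(2 + U + 6*U*x²))
m(H) = 3/2 - 45*H² + 15*H³ + 3*H/2 (m(H) = 6 - (-1)*(-(-6 - 3*(-5) + 2*H - 5*H - 18*(-5)*H² + 6*(-5)*H³))/2 = 6 - (-1)*(-(-6 + 15 + 2*H - 5*H + 90*H² - 30*H³))/2 = 6 - (-1)*(-(9 - 30*H³ - 3*H + 90*H²))/2 = 6 - (-1)*(-9 - 90*H² + 3*H + 30*H³)/2 = 6 - (9 - 30*H³ - 3*H + 90*H²)/2 = 6 + (-9/2 - 45*H² + 15*H³ + 3*H/2) = 3/2 - 45*H² + 15*H³ + 3*H/2)
-470 - m(-1*(-18)) = -470 - (3/2 - 45*(-1*(-18))² + 15*(-1*(-18))³ + 3*(-1*(-18))/2) = -470 - (3/2 - 45*18² + 15*18³ + (3/2)*18) = -470 - (3/2 - 45*324 + 15*5832 + 27) = -470 - (3/2 - 14580 + 87480 + 27) = -470 - 1*145857/2 = -470 - 145857/2 = -146797/2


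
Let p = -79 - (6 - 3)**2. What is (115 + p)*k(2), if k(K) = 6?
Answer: 162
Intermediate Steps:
p = -88 (p = -79 - 1*3**2 = -79 - 1*9 = -79 - 9 = -88)
(115 + p)*k(2) = (115 - 88)*6 = 27*6 = 162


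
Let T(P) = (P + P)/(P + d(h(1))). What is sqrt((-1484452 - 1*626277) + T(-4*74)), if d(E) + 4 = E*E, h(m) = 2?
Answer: I*sqrt(2110727) ≈ 1452.8*I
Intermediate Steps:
d(E) = -4 + E**2 (d(E) = -4 + E*E = -4 + E**2)
T(P) = 2 (T(P) = (P + P)/(P + (-4 + 2**2)) = (2*P)/(P + (-4 + 4)) = (2*P)/(P + 0) = (2*P)/P = 2)
sqrt((-1484452 - 1*626277) + T(-4*74)) = sqrt((-1484452 - 1*626277) + 2) = sqrt((-1484452 - 626277) + 2) = sqrt(-2110729 + 2) = sqrt(-2110727) = I*sqrt(2110727)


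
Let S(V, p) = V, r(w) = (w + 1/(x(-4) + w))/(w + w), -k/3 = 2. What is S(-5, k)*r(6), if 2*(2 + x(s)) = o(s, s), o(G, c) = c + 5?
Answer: -70/27 ≈ -2.5926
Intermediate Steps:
k = -6 (k = -3*2 = -6)
o(G, c) = 5 + c
x(s) = 1/2 + s/2 (x(s) = -2 + (5 + s)/2 = -2 + (5/2 + s/2) = 1/2 + s/2)
r(w) = (w + 1/(-3/2 + w))/(2*w) (r(w) = (w + 1/((1/2 + (1/2)*(-4)) + w))/(w + w) = (w + 1/((1/2 - 2) + w))/((2*w)) = (w + 1/(-3/2 + w))*(1/(2*w)) = (w + 1/(-3/2 + w))/(2*w))
S(-5, k)*r(6) = -5*(1 + 6**2 - 3/2*6)/(6*(-3 + 2*6)) = -5*(1 + 36 - 9)/(6*(-3 + 12)) = -5*28/(6*9) = -5*14/27 = -70/27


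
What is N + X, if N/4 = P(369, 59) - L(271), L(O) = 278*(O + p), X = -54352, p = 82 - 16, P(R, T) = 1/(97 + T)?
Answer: -16734743/39 ≈ -4.2910e+5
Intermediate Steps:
p = 66
L(O) = 18348 + 278*O (L(O) = 278*(O + 66) = 278*(66 + O) = 18348 + 278*O)
N = -14615015/39 (N = 4*(1/(97 + 59) - (18348 + 278*271)) = 4*(1/156 - (18348 + 75338)) = 4*(1/156 - 1*93686) = 4*(1/156 - 93686) = 4*(-14615015/156) = -14615015/39 ≈ -3.7474e+5)
N + X = -14615015/39 - 54352 = -16734743/39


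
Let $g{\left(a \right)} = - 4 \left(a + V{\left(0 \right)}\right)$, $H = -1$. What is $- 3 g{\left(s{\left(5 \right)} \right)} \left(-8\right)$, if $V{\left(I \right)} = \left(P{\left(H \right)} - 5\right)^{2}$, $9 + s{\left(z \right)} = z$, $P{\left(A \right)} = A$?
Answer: $-3072$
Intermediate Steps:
$s{\left(z \right)} = -9 + z$
$V{\left(I \right)} = 36$ ($V{\left(I \right)} = \left(-1 - 5\right)^{2} = \left(-6\right)^{2} = 36$)
$g{\left(a \right)} = -144 - 4 a$ ($g{\left(a \right)} = - 4 \left(a + 36\right) = - 4 \left(36 + a\right) = -144 - 4 a$)
$- 3 g{\left(s{\left(5 \right)} \right)} \left(-8\right) = - 3 \left(-144 - 4 \left(-9 + 5\right)\right) \left(-8\right) = - 3 \left(-144 - -16\right) \left(-8\right) = - 3 \left(-144 + 16\right) \left(-8\right) = \left(-3\right) \left(-128\right) \left(-8\right) = 384 \left(-8\right) = -3072$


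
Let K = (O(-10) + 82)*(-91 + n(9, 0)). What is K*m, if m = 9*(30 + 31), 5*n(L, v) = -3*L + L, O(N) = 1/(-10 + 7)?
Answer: -4241391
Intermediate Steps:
O(N) = -⅓ (O(N) = 1/(-3) = -⅓)
n(L, v) = -2*L/5 (n(L, v) = (-3*L + L)/5 = (-2*L)/5 = -2*L/5)
K = -23177/3 (K = (-⅓ + 82)*(-91 - ⅖*9) = 245*(-91 - 18/5)/3 = (245/3)*(-473/5) = -23177/3 ≈ -7725.7)
m = 549 (m = 9*61 = 549)
K*m = -23177/3*549 = -4241391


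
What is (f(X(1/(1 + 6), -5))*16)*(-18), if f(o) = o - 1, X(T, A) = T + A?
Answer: 11808/7 ≈ 1686.9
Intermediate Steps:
X(T, A) = A + T
f(o) = -1 + o
(f(X(1/(1 + 6), -5))*16)*(-18) = ((-1 + (-5 + 1/(1 + 6)))*16)*(-18) = ((-1 + (-5 + 1/7))*16)*(-18) = ((-1 - 34/7)*16)*(-18) = -41/7*16*(-18) = -656/7*(-18) = 11808/7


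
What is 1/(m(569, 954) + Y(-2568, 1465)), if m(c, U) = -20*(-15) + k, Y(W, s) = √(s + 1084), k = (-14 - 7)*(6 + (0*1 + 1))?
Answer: 153/20860 - √2549/20860 ≈ 0.0049143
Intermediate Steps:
k = -147 (k = -21*(6 + (0 + 1)) = -21*(6 + 1) = -21*7 = -147)
Y(W, s) = √(1084 + s)
m(c, U) = 153 (m(c, U) = -20*(-15) - 147 = 300 - 147 = 153)
1/(m(569, 954) + Y(-2568, 1465)) = 1/(153 + √(1084 + 1465)) = 1/(153 + √2549)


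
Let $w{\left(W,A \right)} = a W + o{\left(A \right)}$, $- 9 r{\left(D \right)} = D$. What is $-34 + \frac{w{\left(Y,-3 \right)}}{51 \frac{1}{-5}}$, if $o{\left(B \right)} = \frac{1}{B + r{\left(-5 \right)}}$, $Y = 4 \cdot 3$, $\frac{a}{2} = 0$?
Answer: $- \frac{12701}{374} \approx -33.96$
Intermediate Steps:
$a = 0$ ($a = 2 \cdot 0 = 0$)
$r{\left(D \right)} = - \frac{D}{9}$
$Y = 12$
$o{\left(B \right)} = \frac{1}{\frac{5}{9} + B}$ ($o{\left(B \right)} = \frac{1}{B - - \frac{5}{9}} = \frac{1}{B + \frac{5}{9}} = \frac{1}{\frac{5}{9} + B}$)
$w{\left(W,A \right)} = \frac{9}{5 + 9 A}$ ($w{\left(W,A \right)} = 0 W + \frac{9}{5 + 9 A} = 0 + \frac{9}{5 + 9 A} = \frac{9}{5 + 9 A}$)
$-34 + \frac{w{\left(Y,-3 \right)}}{51 \frac{1}{-5}} = -34 + \frac{9 \frac{1}{5 + 9 \left(-3\right)}}{51 \frac{1}{-5}} = -34 + \frac{9 \frac{1}{5 - 27}}{51 \left(- \frac{1}{5}\right)} = -34 + \frac{9 \frac{1}{-22}}{- \frac{51}{5}} = -34 + 9 \left(- \frac{1}{22}\right) \left(- \frac{5}{51}\right) = -34 - - \frac{15}{374} = -34 + \frac{15}{374} = - \frac{12701}{374}$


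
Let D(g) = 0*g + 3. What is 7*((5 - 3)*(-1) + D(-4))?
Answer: 7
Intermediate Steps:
D(g) = 3 (D(g) = 0 + 3 = 3)
7*((5 - 3)*(-1) + D(-4)) = 7*((5 - 3)*(-1) + 3) = 7*(2*(-1) + 3) = 7*(-2 + 3) = 7*1 = 7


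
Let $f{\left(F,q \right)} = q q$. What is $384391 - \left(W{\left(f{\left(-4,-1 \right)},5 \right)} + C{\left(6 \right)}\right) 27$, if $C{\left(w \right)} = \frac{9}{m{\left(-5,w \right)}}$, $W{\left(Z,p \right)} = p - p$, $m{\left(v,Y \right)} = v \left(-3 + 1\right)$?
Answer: $\frac{3843667}{10} \approx 3.8437 \cdot 10^{5}$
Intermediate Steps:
$m{\left(v,Y \right)} = - 2 v$ ($m{\left(v,Y \right)} = v \left(-2\right) = - 2 v$)
$f{\left(F,q \right)} = q^{2}$
$W{\left(Z,p \right)} = 0$
$C{\left(w \right)} = \frac{9}{10}$ ($C{\left(w \right)} = \frac{9}{\left(-2\right) \left(-5\right)} = \frac{9}{10}$)
$384391 - \left(W{\left(f{\left(-4,-1 \right)},5 \right)} + C{\left(6 \right)}\right) 27 = 384391 - \left(0 + \frac{9}{10}\right) 27 = 384391 - \frac{9}{10} \cdot 27 = 384391 - \frac{243}{10} = \frac{3843667}{10}$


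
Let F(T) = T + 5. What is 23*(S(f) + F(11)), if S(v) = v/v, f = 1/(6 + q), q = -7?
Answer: 391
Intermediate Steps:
f = -1 (f = 1/(6 - 7) = 1/(-1) = -1)
F(T) = 5 + T
S(v) = 1
23*(S(f) + F(11)) = 23*(1 + (5 + 11)) = 23*(1 + 16) = 23*17 = 391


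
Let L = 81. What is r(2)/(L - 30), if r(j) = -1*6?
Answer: -2/17 ≈ -0.11765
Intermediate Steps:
r(j) = -6
r(2)/(L - 30) = -6/(81 - 30) = -6/51 = (1/51)*(-6) = -2/17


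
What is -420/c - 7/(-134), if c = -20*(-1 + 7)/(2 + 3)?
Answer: 1176/67 ≈ 17.552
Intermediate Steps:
c = -24 (c = -120/5 = -20*6/5 = -24)
-420/c - 7/(-134) = -420/(-24) - 7/(-134) = -420*(-1/24) - 7*(-1/134) = 35/2 + 7/134 = 1176/67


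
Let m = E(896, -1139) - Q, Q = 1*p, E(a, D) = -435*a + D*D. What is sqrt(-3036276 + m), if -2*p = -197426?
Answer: 6*I*sqrt(61873) ≈ 1492.5*I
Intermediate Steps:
p = 98713 (p = -1/2*(-197426) = 98713)
E(a, D) = D**2 - 435*a (E(a, D) = -435*a + D**2 = D**2 - 435*a)
Q = 98713 (Q = 1*98713 = 98713)
m = 808848 (m = ((-1139)**2 - 435*896) - 1*98713 = (1297321 - 389760) - 98713 = 907561 - 98713 = 808848)
sqrt(-3036276 + m) = sqrt(-3036276 + 808848) = sqrt(-2227428) = 6*I*sqrt(61873)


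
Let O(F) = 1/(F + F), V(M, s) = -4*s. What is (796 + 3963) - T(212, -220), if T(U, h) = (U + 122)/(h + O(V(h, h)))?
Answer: 1843267881/387199 ≈ 4760.5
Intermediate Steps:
O(F) = 1/(2*F)
T(U, h) = (122 + U)/(h - 1/(8*h)) (T(U, h) = (U + 122)/(h + 1/(2*((-4*h)))) = (122 + U)/(h + (-1/(4*h))/2) = (122 + U)/(h - 1/(8*h)))
(796 + 3963) - T(212, -220) = (796 + 3963) - 8*(-220)*(122 + 212)/(-1 + 8*(-220)**2) = 4759 - 8*(-220)*334/(-1 + 8*48400) = 4759 - 8*(-220)*334/(-1 + 387200) = 4759 - 8*(-220)*334/387199 = 4759 - 1*(-587840/387199) = 4759 + 587840/387199 = 1843267881/387199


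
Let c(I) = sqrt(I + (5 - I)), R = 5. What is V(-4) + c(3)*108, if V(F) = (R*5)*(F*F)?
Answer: 400 + 108*sqrt(5) ≈ 641.50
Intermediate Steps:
V(F) = 25*F**2 (V(F) = (5*5)*(F*F) = 25*F**2)
c(I) = sqrt(5)
V(-4) + c(3)*108 = 25*(-4)**2 + sqrt(5)*108 = 25*16 + 108*sqrt(5) = 400 + 108*sqrt(5)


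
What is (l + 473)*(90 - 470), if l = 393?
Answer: -329080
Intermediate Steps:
(l + 473)*(90 - 470) = (393 + 473)*(90 - 470) = 866*(-380) = -329080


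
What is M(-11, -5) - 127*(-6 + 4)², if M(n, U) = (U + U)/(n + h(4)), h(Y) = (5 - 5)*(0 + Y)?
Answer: -5578/11 ≈ -507.09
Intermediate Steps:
h(Y) = 0 (h(Y) = 0*Y = 0)
M(n, U) = 2*U/n (M(n, U) = (U + U)/(n + 0) = (2*U)/n = 2*U/n)
M(-11, -5) - 127*(-6 + 4)² = 2*(-5)/(-11) - 127*(-6 + 4)² = 2*(-5)*(-1/11) - 127*(-2)² = 10/11 - 127*4 = 10/11 - 508 = -5578/11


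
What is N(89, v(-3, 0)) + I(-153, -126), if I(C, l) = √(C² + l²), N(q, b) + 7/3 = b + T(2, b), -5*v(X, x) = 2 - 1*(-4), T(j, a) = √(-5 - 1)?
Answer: -53/15 + 9*√485 + I*√6 ≈ 194.67 + 2.4495*I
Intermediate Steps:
T(j, a) = I*√6 (T(j, a) = √(-6) = I*√6)
v(X, x) = -6/5 (v(X, x) = -(2 - 1*(-4))/5 = -(2 + 4)/5 = -⅕*6 = -6/5)
N(q, b) = -7/3 + b + I*√6 (N(q, b) = -7/3 + (b + I*√6) = -7/3 + b + I*√6)
N(89, v(-3, 0)) + I(-153, -126) = (-7/3 - 6/5 + I*√6) + √((-153)² + (-126)²) = (-53/15 + I*√6) + √(23409 + 15876) = (-53/15 + I*√6) + √39285 = (-53/15 + I*√6) + 9*√485 = -53/15 + 9*√485 + I*√6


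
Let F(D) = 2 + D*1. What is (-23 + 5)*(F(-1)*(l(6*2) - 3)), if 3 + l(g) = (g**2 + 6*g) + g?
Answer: -3996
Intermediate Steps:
F(D) = 2 + D
l(g) = -3 + g**2 + 7*g (l(g) = -3 + ((g**2 + 6*g) + g) = -3 + (g**2 + 7*g) = -3 + g**2 + 7*g)
(-23 + 5)*(F(-1)*(l(6*2) - 3)) = (-23 + 5)*((2 - 1)*((-3 + (6*2)**2 + 7*(6*2)) - 3)) = -18*((-3 + 12**2 + 7*12) - 3) = -18*((-3 + 144 + 84) - 3) = -18*(225 - 3) = -18*222 = -3996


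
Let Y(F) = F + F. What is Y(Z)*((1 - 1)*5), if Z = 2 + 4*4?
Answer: 0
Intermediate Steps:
Z = 18 (Z = 2 + 16 = 18)
Y(F) = 2*F
Y(Z)*((1 - 1)*5) = (2*18)*((1 - 1)*5) = 36*(0*5) = 36*0 = 0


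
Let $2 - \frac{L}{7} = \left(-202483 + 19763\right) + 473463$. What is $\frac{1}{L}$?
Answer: $- \frac{1}{2035187} \approx -4.9136 \cdot 10^{-7}$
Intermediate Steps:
$L = -2035187$ ($L = 14 - 7 \left(\left(-202483 + 19763\right) + 473463\right) = 14 - 7 \left(-182720 + 473463\right) = 14 - 2035201 = -2035187$)
$\frac{1}{L} = \frac{1}{-2035187} = - \frac{1}{2035187}$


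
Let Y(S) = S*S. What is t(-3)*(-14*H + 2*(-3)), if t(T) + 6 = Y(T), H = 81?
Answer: -3420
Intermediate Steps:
Y(S) = S²
t(T) = -6 + T²
t(-3)*(-14*H + 2*(-3)) = (-6 + (-3)²)*(-14*81 + 2*(-3)) = (-6 + 9)*(-1134 - 6) = 3*(-1140) = -3420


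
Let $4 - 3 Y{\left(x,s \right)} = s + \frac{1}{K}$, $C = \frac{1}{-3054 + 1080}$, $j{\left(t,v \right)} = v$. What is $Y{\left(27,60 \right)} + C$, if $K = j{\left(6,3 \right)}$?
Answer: $- \frac{111205}{5922} \approx -18.778$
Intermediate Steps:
$K = 3$
$C = - \frac{1}{1974}$ ($C = \frac{1}{-1974} = - \frac{1}{1974} \approx -0.00050659$)
$Y{\left(x,s \right)} = \frac{11}{9} - \frac{s}{3}$ ($Y{\left(x,s \right)} = \frac{4}{3} - \frac{s + \frac{1}{3}}{3} = \frac{4}{3} - \frac{\frac{1}{3} + s}{3} = \frac{4}{3} - \left(\frac{1}{9} + \frac{s}{3}\right) = \frac{11}{9} - \frac{s}{3}$)
$Y{\left(27,60 \right)} + C = \left(\frac{11}{9} - 20\right) - \frac{1}{1974} = - \frac{169}{9} - \frac{1}{1974} = - \frac{111205}{5922}$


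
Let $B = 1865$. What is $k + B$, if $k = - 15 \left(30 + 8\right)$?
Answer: $1295$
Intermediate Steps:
$k = -570$ ($k = \left(-15\right) 38 = -570$)
$k + B = -570 + 1865 = 1295$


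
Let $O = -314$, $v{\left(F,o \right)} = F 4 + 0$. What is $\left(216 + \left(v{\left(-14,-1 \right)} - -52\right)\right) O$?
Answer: $-66568$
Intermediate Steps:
$v{\left(F,o \right)} = 4 F$ ($v{\left(F,o \right)} = 4 F + 0 = 4 F$)
$\left(216 + \left(v{\left(-14,-1 \right)} - -52\right)\right) O = \left(216 + \left(4 \left(-14\right) - -52\right)\right) \left(-314\right) = \left(216 + \left(-56 + 52\right)\right) \left(-314\right) = \left(216 - 4\right) \left(-314\right) = 212 \left(-314\right) = -66568$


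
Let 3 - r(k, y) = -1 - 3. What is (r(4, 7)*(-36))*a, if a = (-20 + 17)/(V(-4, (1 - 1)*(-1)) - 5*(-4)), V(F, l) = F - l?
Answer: 189/4 ≈ 47.250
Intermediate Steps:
r(k, y) = 7 (r(k, y) = 3 - (-1 - 3) = 3 - 1*(-4) = 3 + 4 = 7)
a = -3/16 (a = (-20 + 17)/((-4 - (1 - 1)*(-1)) - 5*(-4)) = -3/((-4 - 0*(-1)) + 20) = -3/((-4 - 1*0) + 20) = -3/((-4 + 0) + 20) = -3/(-4 + 20) = -3/16 ≈ -0.18750)
(r(4, 7)*(-36))*a = (7*(-36))*(-3/16) = -252*(-3/16) = 189/4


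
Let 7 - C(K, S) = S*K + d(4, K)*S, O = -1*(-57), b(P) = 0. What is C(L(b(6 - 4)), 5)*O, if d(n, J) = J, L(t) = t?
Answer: 399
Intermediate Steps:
O = 57
C(K, S) = 7 - 2*K*S (C(K, S) = 7 - (S*K + K*S) = 7 - (K*S + K*S) = 7 - 2*K*S)
C(L(b(6 - 4)), 5)*O = (7 - 2*0*5)*57 = (7 + 0)*57 = 7*57 = 399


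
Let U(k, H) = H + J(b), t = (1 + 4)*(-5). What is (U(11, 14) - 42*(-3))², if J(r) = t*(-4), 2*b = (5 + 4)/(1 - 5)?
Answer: 57600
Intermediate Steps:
t = -25 (t = 5*(-5) = -25)
b = -9/8 (b = ((5 + 4)/(1 - 5))/2 = (9/(-4))/2 = (9*(-¼))/2 = (½)*(-9/4) = -9/8 ≈ -1.1250)
J(r) = 100 (J(r) = -25*(-4) = 100)
U(k, H) = 100 + H (U(k, H) = H + 100 = 100 + H)
(U(11, 14) - 42*(-3))² = ((100 + 14) - 42*(-3))² = (114 + 126)² = 240² = 57600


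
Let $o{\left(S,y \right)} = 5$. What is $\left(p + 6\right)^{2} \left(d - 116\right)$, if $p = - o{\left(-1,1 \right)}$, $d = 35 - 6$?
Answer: $-87$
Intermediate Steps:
$d = 29$ ($d = 35 - 6 = 29$)
$p = -5$ ($p = \left(-1\right) 5 = -5$)
$\left(p + 6\right)^{2} \left(d - 116\right) = \left(-5 + 6\right)^{2} \left(29 - 116\right) = 1^{2} \left(-87\right) = 1 \left(-87\right) = -87$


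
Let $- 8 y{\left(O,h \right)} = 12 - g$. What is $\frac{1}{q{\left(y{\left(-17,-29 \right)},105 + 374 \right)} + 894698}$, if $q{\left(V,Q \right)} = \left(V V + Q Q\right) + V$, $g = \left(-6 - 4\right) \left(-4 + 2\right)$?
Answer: $\frac{1}{1124141} \approx 8.8957 \cdot 10^{-7}$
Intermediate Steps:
$g = 20$ ($g = \left(-10\right) \left(-2\right) = 20$)
$y{\left(O,h \right)} = 1$ ($y{\left(O,h \right)} = - \frac{12 - 20}{8} = \left(- \frac{1}{8}\right) \left(-8\right) = 1$)
$q{\left(V,Q \right)} = V + Q^{2} + V^{2}$ ($q{\left(V,Q \right)} = \left(V^{2} + Q^{2}\right) + V = \left(Q^{2} + V^{2}\right) + V = V + Q^{2} + V^{2}$)
$\frac{1}{q{\left(y{\left(-17,-29 \right)},105 + 374 \right)} + 894698} = \frac{1}{\left(1 + \left(105 + 374\right)^{2} + 1^{2}\right) + 894698} = \frac{1}{\left(1 + 479^{2} + 1\right) + 894698} = \frac{1}{\left(1 + 229441 + 1\right) + 894698} = \frac{1}{229443 + 894698} = \frac{1}{1124141}$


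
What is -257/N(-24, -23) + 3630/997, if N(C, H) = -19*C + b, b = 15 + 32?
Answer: 1569661/501491 ≈ 3.1300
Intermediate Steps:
b = 47
N(C, H) = 47 - 19*C (N(C, H) = -19*C + 47 = 47 - 19*C)
-257/N(-24, -23) + 3630/997 = -257/(47 - 19*(-24)) + 3630/997 = -257/(47 + 456) + 3630*(1/997) = -257/503 + 3630/997 = 1569661/501491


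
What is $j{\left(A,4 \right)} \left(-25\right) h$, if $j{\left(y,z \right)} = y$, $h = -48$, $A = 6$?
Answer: $7200$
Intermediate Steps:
$j{\left(A,4 \right)} \left(-25\right) h = 6 \left(-25\right) \left(-48\right) = \left(-150\right) \left(-48\right) = 7200$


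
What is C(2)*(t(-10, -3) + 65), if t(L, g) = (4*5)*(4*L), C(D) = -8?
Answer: 5880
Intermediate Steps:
t(L, g) = 80*L (t(L, g) = 20*(4*L) = 80*L)
C(2)*(t(-10, -3) + 65) = -8*(80*(-10) + 65) = -8*(-800 + 65) = -8*(-735) = 5880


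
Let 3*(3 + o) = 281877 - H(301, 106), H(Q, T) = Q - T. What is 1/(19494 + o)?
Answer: 1/113385 ≈ 8.8195e-6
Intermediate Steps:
o = 93891 (o = -3 + (281877 - (301 - 1*106))/3 = -3 + (281877 - (301 - 106))/3 = -3 + (281877 - 1*195)/3 = -3 + (281877 - 195)/3 = -3 + (⅓)*281682 = -3 + 93894 = 93891)
1/(19494 + o) = 1/(19494 + 93891) = 1/113385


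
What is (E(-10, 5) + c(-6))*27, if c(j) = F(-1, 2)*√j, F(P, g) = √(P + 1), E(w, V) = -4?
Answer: -108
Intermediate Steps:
F(P, g) = √(1 + P)
c(j) = 0 (c(j) = √(1 - 1)*√j = √0*√j = 0*√j = 0)
(E(-10, 5) + c(-6))*27 = (-4 + 0)*27 = -4*27 = -108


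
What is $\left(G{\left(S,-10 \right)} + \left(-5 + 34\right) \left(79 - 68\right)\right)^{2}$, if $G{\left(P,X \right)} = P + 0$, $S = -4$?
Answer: $99225$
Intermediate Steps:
$G{\left(P,X \right)} = P$
$\left(G{\left(S,-10 \right)} + \left(-5 + 34\right) \left(79 - 68\right)\right)^{2} = \left(-4 + \left(-5 + 34\right) \left(79 - 68\right)\right)^{2} = \left(-4 + 29 \cdot 11\right)^{2} = \left(-4 + 319\right)^{2} = 315^{2} = 99225$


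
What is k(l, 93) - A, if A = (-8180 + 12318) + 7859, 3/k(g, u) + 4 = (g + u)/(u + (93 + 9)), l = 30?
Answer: -875846/73 ≈ -11998.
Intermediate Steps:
k(g, u) = 3/(-4 + (g + u)/(102 + u)) (k(g, u) = 3/(-4 + (g + u)/(u + (93 + 9))) = 3/(-4 + (g + u)/(u + 102)) = 3/(-4 + (g + u)/(102 + u)))
A = 11997 (A = 4138 + 7859 = 11997)
k(l, 93) - A = 3*(-102 - 1*93)/(408 - 1*30 + 3*93) - 1*11997 = 3*(-102 - 93)/(408 - 30 + 279) - 11997 = 3*(-195)/657 - 11997 = 3*(1/657)*(-195) - 11997 = -65/73 - 11997 = -875846/73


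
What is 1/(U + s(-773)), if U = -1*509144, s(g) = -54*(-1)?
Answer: -1/509090 ≈ -1.9643e-6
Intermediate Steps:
s(g) = 54
U = -509144
1/(U + s(-773)) = 1/(-509144 + 54) = 1/(-509090) = -1/509090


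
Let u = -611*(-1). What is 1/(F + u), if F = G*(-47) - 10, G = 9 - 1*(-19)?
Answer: -1/715 ≈ -0.0013986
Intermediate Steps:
G = 28 (G = 9 + 19 = 28)
F = -1326 (F = 28*(-47) - 10 = -1316 - 10 = -1326)
u = 611
1/(F + u) = 1/(-1326 + 611) = 1/(-715) = -1/715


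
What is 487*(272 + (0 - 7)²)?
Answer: 156327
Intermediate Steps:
487*(272 + (0 - 7)²) = 487*(272 + (-7)²) = 487*(272 + 49) = 487*321 = 156327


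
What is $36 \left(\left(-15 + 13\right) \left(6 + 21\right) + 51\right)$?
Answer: $-108$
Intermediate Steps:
$36 \left(\left(-15 + 13\right) \left(6 + 21\right) + 51\right) = 36 \left(\left(-2\right) 27 + 51\right) = 36 \left(-54 + 51\right) = 36 \left(-3\right) = -108$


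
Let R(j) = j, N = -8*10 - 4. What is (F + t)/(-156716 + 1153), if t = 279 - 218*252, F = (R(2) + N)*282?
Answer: 77781/155563 ≈ 0.50000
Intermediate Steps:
N = -84 (N = -80 - 4 = -84)
F = -23124 (F = (2 - 84)*282 = -82*282 = -23124)
t = -54657 (t = 279 - 54936 = -54657)
(F + t)/(-156716 + 1153) = (-23124 - 54657)/(-156716 + 1153) = -77781/(-155563) = -77781*(-1/155563) = 77781/155563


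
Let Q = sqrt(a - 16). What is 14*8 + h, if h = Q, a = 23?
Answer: 112 + sqrt(7) ≈ 114.65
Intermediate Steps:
Q = sqrt(7) (Q = sqrt(23 - 16) = sqrt(7) ≈ 2.6458)
h = sqrt(7) ≈ 2.6458
14*8 + h = 14*8 + sqrt(7) = 112 + sqrt(7)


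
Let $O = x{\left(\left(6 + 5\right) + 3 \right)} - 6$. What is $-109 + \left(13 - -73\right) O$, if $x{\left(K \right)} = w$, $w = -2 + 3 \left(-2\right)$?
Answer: $-1313$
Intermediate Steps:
$w = -8$ ($w = -2 - 6 = -8$)
$x{\left(K \right)} = -8$
$O = -14$ ($O = -8 - 6 = -14$)
$-109 + \left(13 - -73\right) O = -109 + \left(13 - -73\right) \left(-14\right) = -109 + \left(13 + 73\right) \left(-14\right) = -109 + 86 \left(-14\right) = -109 - 1204 = -1313$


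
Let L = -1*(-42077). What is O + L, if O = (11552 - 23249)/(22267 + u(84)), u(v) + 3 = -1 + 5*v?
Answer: 318140298/7561 ≈ 42077.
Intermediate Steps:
u(v) = -4 + 5*v (u(v) = -3 + (-1 + 5*v) = -4 + 5*v)
L = 42077
O = -3899/7561 (O = (11552 - 23249)/(22267 + (-4 + 5*84)) = -11697/(22267 + (-4 + 420)) = -11697/(22267 + 416) = -11697/22683 = -11697*1/22683 = -3899/7561 ≈ -0.51567)
O + L = -3899/7561 + 42077 = 318140298/7561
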